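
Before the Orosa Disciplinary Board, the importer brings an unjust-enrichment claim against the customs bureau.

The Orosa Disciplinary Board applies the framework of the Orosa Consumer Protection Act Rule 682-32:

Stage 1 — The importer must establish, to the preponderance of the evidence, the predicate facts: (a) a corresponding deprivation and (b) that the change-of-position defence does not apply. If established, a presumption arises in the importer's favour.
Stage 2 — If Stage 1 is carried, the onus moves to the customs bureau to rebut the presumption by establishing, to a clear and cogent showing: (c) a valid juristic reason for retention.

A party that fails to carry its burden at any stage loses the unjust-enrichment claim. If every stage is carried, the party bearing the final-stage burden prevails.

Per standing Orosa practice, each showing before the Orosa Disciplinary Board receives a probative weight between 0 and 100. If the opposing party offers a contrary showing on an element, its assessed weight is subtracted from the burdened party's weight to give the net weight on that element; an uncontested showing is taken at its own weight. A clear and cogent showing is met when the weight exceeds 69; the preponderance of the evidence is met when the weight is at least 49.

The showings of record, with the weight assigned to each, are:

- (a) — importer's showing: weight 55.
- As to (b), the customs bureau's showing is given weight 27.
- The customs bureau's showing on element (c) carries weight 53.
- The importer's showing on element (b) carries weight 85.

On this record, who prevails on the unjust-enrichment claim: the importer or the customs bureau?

importer

Stage 1 (importer, the preponderance of the evidence, weight is at least 49): (a) 55 ≥ 49 — meets; (b) net 85−27=58 ≥ 49 — meets.
  All elements met. The burden passes to the customs bureau.
Stage 2 (customs bureau, a clear and cogent showing, weight exceeds 69): (c) 53 ≤ 69 — fails.
  The customs bureau does not carry Stage 2.
The importer prevails.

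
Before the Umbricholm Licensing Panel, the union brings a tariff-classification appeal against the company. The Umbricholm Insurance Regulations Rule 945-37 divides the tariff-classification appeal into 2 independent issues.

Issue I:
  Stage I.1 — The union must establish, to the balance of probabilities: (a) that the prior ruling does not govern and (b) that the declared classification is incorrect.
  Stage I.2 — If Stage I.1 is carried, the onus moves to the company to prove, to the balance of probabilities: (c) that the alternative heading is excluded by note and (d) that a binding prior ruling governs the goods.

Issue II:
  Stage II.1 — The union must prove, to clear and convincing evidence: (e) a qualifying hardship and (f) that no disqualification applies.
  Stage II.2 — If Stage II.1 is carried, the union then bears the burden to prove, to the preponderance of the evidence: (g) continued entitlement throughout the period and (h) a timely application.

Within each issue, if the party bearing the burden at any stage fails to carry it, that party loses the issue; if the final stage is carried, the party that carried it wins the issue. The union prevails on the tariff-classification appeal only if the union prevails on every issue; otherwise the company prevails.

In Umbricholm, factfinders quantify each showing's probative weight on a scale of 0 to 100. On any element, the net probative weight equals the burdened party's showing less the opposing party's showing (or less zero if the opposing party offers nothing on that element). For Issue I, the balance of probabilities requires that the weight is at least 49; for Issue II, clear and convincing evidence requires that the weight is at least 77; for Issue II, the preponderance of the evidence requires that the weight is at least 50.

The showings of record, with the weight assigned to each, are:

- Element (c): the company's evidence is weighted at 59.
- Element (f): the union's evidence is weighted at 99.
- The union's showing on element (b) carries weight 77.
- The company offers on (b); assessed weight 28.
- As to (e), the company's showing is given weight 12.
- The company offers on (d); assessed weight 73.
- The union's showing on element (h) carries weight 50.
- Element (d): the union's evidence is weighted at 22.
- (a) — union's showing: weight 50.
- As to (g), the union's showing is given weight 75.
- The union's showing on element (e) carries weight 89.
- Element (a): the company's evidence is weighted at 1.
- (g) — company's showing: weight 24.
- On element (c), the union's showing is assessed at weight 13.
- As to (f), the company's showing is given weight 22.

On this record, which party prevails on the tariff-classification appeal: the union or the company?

— Issue I —
Stage I.1 — burden on union; standard: the balance of probabilities (weight is at least 49).
    (a): 50 − 1 = 49 ≥ 49 [met]
    (b): 77 − 28 = 49 ≥ 49 [met]
  All elements met. The burden passes to the company.
Stage I.2 — burden on company; standard: the balance of probabilities (weight is at least 49).
    (c): 59 − 13 = 46 < 49 [not met]
    (d): 73 − 22 = 51 ≥ 49 [met]
  Not every element is met, so the company fails to carry Stage I.2.
The analysis ends at Stage I.2; the union prevails on this issue.
— Issue II —
At Stage II.1 the union must meet clear and convincing evidence (weight is at least 77): on (e) the weight is 89 less the opposing 12 gives net 77, ≥ 77, so (e) meets the standard; on (f) the weight is 99 less the opposing 22 gives net 77, ≥ 77, so (f) meets the standard.
  All elements met. The union retains the burden for Stage II.2.
At Stage II.2 the union must meet the preponderance of the evidence (weight is at least 50): on (g) the weight is 75 less the opposing 24 gives net 51, ≥ 50, so (g) meets the standard; on (h) the weight is 50, which does reach 50, so (h) meets the standard.
  Stage II.2 carried; the final stage is satisfied.
All stages carried — the union prevails on this issue.
Per-issue: Issue I → union; Issue II → union. The union must prevail on every issue; overall, the union prevails.

union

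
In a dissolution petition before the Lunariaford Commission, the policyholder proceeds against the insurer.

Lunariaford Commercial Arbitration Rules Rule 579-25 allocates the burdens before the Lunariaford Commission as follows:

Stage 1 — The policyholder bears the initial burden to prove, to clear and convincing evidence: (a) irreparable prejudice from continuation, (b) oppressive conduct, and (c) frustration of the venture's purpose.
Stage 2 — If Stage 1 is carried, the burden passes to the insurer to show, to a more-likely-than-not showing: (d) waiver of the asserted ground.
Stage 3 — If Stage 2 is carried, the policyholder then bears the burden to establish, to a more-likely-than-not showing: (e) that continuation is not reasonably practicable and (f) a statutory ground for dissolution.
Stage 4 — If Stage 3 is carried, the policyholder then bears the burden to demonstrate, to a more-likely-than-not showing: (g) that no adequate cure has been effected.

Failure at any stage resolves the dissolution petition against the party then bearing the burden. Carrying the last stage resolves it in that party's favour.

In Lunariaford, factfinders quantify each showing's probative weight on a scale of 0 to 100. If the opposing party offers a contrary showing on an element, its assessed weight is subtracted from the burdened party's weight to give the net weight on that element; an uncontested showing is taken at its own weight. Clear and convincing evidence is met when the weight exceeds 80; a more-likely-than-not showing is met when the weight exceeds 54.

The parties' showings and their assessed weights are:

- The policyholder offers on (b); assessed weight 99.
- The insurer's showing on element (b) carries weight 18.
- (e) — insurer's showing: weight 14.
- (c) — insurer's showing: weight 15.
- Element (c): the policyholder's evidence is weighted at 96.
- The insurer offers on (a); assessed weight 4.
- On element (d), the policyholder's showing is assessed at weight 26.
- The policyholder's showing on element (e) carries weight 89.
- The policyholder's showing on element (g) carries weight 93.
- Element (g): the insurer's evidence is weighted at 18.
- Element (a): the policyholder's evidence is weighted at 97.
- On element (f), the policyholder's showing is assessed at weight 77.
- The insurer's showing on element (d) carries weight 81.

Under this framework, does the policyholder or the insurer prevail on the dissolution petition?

policyholder

Stage 1 — burden on policyholder; standard: clear and convincing evidence (weight exceeds 80).
    (a): 97 − 4 = 93 > 80 [met]
    (b): 99 − 18 = 81 > 80 [met]
    (c): 96 − 15 = 81 > 80 [met]
  Stage 1 is satisfied; the onus moves to the insurer.
Stage 2 — burden on insurer; standard: a more-likely-than-not showing (weight exceeds 54).
    (d): 81 − 26 = 55 > 54 [met]
  The insurer carries Stage 2; the policyholder now bears the burden.
Stage 3 — burden on policyholder; standard: a more-likely-than-not showing (weight exceeds 54).
    (e): 89 − 14 = 75 > 54 [met]
    (f): 77 > 54 [met]
  Stage 3 is satisfied; the policyholder continues to bear the burden.
Stage 4 — burden on policyholder; standard: a more-likely-than-not showing (weight exceeds 54).
    (g): 93 − 18 = 75 > 54 [met]
  All elements met at the final stage.
With every stage satisfied, the policyholder prevails.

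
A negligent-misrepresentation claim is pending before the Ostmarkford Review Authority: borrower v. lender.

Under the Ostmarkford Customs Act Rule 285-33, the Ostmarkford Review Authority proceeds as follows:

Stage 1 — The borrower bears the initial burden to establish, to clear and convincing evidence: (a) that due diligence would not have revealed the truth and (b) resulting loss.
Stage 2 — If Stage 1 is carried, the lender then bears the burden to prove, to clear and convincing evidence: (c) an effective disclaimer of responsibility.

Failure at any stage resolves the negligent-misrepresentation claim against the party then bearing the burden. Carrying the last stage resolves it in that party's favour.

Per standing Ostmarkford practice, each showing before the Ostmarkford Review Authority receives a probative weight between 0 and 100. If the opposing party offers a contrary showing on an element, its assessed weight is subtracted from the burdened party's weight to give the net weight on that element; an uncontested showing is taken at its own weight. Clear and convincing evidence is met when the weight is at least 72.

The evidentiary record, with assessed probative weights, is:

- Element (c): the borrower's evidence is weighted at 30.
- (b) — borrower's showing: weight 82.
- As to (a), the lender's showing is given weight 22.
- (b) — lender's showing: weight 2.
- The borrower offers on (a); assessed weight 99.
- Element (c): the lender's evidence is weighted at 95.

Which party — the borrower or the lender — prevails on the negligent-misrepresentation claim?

borrower

Stage 1 (borrower, clear and convincing evidence, weight is at least 72): (a) net 99−22=77 ≥ 72 — meets; (b) net 82−2=80 ≥ 72 — meets.
  The borrower carries Stage 1; the lender now bears the burden.
Stage 2 (lender, clear and convincing evidence, weight is at least 72): (c) net 95−30=65 < 72 — fails.
  The lender does not carry Stage 2.
The borrower prevails.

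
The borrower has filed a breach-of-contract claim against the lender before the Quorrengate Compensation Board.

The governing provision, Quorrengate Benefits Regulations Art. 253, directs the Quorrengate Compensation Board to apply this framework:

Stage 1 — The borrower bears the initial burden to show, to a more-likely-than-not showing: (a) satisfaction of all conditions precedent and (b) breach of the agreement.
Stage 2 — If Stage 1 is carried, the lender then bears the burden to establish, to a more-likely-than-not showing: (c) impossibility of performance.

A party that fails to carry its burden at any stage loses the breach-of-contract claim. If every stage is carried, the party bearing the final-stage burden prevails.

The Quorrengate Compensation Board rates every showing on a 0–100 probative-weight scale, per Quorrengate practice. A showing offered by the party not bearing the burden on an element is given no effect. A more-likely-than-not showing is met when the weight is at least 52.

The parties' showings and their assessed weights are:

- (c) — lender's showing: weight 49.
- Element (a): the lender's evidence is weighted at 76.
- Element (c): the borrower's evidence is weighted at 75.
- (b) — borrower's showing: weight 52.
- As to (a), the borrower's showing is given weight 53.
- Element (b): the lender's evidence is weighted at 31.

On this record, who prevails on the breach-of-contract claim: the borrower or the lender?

Stage 1 (borrower, a more-likely-than-not showing, weight is at least 52): (a) 53 (lender's 76 disregarded) ≥ 52 — meets; (b) 52 (lender's 31 disregarded) ≥ 52 — meets.
  Stage 1 is satisfied; the onus moves to the lender.
Stage 2 (lender, a more-likely-than-not showing, weight is at least 52): (c) 49 (borrower's 75 disregarded) < 52 — fails.
  Not every element is met, so the lender fails to carry Stage 2.
So the borrower prevails.

borrower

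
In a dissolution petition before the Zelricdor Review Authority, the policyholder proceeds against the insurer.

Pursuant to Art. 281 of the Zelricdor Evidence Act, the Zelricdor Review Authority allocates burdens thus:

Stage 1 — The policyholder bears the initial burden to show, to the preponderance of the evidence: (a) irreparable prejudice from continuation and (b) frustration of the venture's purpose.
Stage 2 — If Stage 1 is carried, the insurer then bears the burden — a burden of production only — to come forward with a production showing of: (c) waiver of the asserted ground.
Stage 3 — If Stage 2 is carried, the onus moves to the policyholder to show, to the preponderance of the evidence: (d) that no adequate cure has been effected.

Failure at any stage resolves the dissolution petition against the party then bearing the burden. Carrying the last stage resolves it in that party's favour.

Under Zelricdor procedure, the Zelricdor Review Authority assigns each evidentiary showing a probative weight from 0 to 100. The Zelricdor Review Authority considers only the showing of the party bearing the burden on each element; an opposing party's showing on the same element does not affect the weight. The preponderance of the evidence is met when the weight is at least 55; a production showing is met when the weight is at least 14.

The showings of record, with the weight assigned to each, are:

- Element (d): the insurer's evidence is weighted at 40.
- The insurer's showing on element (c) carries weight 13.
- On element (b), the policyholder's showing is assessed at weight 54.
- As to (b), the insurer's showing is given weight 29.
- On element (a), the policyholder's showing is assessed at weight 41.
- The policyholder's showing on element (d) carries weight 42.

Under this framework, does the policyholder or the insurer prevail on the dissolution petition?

insurer

At Stage 1 the policyholder must meet the preponderance of the evidence (weight is at least 55): on (a) the weight is 41, which does not reach 55, so (a) does not meet the standard; on (b) the weight is 54 (the insurer's 29 is given no effect), < 55, so (b) does not meet the standard.
  Stage 1 not carried; the policyholder fails its burden.
The insurer prevails.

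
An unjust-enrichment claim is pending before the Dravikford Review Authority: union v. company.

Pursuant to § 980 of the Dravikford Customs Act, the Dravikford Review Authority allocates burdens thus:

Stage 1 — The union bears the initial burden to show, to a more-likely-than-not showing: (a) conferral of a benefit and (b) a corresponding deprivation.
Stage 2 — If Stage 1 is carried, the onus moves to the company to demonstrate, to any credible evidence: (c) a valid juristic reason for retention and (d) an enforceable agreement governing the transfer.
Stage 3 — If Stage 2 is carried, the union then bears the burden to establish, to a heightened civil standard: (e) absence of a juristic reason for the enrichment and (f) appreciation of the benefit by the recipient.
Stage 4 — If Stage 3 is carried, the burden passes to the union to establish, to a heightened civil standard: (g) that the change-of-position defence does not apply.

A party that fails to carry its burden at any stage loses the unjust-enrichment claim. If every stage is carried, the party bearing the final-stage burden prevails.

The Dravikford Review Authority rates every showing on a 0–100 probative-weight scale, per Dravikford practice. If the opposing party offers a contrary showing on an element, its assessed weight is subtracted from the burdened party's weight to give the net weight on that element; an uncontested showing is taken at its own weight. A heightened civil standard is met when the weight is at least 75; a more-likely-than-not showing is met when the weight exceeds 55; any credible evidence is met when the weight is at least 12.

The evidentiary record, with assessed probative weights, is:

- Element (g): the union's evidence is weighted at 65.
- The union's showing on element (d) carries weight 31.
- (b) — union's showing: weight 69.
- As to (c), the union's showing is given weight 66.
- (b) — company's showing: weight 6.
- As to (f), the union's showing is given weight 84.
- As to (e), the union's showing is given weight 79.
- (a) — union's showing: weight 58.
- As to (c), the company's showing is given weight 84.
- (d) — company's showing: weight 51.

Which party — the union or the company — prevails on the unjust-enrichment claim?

company

Stage 1 (union, a more-likely-than-not showing, weight exceeds 55): (a) 58 > 55 — meets; (b) net 69−6=63 > 55 — meets.
  All elements met. The burden passes to the company.
Stage 2 (company, any credible evidence, weight is at least 12): (c) net 84−66=18 ≥ 12 — meets; (d) net 51−31=20 ≥ 12 — meets.
  Stage 2 carried; the burden shifts to the union.
Stage 3 (union, a heightened civil standard, weight is at least 75): (e) 79 ≥ 75 — meets; (f) 84 ≥ 75 — meets.
  Stage 3 is satisfied; the union continues to bear the burden.
Stage 4 (union, a heightened civil standard, weight is at least 75): (g) 65 < 75 — fails.
  Not every element is met, so the union fails to carry Stage 4.
So the company prevails.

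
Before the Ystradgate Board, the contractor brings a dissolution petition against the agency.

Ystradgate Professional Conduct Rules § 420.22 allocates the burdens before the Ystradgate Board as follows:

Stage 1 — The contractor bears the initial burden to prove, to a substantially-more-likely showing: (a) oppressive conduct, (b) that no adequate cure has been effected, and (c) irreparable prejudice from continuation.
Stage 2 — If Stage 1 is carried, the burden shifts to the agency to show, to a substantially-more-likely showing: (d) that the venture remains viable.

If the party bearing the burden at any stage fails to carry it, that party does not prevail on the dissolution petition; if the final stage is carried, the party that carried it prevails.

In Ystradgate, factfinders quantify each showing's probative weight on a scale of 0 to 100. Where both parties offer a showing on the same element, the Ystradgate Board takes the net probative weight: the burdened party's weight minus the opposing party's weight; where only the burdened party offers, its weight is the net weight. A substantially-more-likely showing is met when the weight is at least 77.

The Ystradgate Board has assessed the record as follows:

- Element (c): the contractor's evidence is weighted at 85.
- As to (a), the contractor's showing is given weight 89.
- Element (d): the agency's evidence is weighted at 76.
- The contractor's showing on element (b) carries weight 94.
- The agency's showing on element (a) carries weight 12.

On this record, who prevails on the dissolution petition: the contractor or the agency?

At Stage 1 the contractor must meet a substantially-more-likely showing (weight is at least 77): on (a) the weight is 89 less the opposing 12 gives net 77, ≥ 77, so (a) meets the standard; on (b) the weight is 94, which does reach 77, so (b) meets the standard; on (c) the weight is 85, which does reach 77, so (c) meets the standard.
  All elements met. The burden passes to the agency.
At Stage 2 the agency must meet a substantially-more-likely showing (weight is at least 77): on (d) the weight is 76, which does not reach 77, so (d) does not meet the standard.
  The agency does not carry Stage 2.
The contractor prevails.

contractor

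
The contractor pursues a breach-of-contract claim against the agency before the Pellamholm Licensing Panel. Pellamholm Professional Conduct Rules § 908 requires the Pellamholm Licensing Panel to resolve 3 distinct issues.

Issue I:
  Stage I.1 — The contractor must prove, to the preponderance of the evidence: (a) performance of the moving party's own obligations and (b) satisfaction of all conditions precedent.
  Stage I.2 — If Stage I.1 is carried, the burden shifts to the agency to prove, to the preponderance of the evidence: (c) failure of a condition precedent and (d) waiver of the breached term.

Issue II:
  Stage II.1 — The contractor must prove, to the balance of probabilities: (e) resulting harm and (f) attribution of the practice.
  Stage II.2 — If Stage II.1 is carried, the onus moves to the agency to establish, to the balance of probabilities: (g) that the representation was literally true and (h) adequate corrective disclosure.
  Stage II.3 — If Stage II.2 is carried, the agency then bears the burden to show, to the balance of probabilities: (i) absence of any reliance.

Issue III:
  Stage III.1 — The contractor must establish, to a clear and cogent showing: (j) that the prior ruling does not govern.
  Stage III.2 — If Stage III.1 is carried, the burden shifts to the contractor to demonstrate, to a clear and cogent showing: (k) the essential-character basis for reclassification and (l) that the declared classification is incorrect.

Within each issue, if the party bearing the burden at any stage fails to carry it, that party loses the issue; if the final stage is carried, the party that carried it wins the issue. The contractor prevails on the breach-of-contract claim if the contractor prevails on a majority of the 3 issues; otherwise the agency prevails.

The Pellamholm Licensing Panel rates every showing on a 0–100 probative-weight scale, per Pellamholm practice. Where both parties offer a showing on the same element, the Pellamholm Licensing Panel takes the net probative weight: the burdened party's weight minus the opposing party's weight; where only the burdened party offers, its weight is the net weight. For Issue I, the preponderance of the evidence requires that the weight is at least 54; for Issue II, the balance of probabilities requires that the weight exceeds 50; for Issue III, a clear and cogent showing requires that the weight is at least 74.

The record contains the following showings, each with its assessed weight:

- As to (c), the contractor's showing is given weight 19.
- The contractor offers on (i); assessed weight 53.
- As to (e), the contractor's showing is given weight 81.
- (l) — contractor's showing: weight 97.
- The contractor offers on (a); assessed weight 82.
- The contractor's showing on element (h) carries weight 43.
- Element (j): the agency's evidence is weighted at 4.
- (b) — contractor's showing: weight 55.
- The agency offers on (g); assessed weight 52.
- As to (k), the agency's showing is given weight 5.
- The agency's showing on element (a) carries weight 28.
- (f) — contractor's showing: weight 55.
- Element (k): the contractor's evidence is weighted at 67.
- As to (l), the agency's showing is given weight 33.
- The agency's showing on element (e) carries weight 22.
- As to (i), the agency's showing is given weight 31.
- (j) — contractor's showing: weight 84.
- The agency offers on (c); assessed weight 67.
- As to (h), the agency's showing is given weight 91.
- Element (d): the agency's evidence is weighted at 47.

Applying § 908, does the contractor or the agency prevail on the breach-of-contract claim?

contractor

— Issue I —
At Stage I.1 the contractor must meet the preponderance of the evidence (weight is at least 54): on (a) the weight is 82 less the opposing 28 gives net 54, which does reach 54, so (a) meets the standard; on (b) the weight is 55, ≥ 54, so (b) meets the standard.
  Stage I.1 carried; the burden shifts to the agency.
At Stage I.2 the agency must meet the preponderance of the evidence (weight is at least 54): on (c) the weight is 67 less the opposing 19 gives net 48, < 54, so (c) does not meet the standard; on (d) the weight is 47, < 54, so (d) does not meet the standard.
  The agency does not carry Stage I.2.
So the contractor prevails on this issue.
— Issue II —
Stage II.1 — burden on contractor; standard: the balance of probabilities (weight exceeds 50).
    (e): 81 − 22 = 59 > 50 [met]
    (f): 55 > 50 [met]
  All elements met. The burden passes to the agency.
Stage II.2 — burden on agency; standard: the balance of probabilities (weight exceeds 50).
    (g): 52 > 50 [met]
    (h): 91 − 43 = 48 ≤ 50 [not met]
  The agency does not carry Stage II.2.
The analysis ends at Stage II.2; the contractor prevails on this issue.
— Issue III —
Stage III.1 — burden on contractor; standard: a clear and cogent showing (weight is at least 74).
    (j): 84 − 4 = 80 ≥ 74 [met]
  Stage III.1 carried; the burden remains with the contractor.
Stage III.2 — burden on contractor; standard: a clear and cogent showing (weight is at least 74).
    (k): 67 − 5 = 62 < 74 [not met]
    (l): 97 − 33 = 64 < 74 [not met]
  Not every element is met, so the contractor fails to carry Stage III.2.
The analysis ends at Stage III.2; the agency prevails on this issue.
Per-issue: Issue I → contractor; Issue II → contractor; Issue III → agency. The contractor must prevail on a majority of issues; overall, the contractor prevails.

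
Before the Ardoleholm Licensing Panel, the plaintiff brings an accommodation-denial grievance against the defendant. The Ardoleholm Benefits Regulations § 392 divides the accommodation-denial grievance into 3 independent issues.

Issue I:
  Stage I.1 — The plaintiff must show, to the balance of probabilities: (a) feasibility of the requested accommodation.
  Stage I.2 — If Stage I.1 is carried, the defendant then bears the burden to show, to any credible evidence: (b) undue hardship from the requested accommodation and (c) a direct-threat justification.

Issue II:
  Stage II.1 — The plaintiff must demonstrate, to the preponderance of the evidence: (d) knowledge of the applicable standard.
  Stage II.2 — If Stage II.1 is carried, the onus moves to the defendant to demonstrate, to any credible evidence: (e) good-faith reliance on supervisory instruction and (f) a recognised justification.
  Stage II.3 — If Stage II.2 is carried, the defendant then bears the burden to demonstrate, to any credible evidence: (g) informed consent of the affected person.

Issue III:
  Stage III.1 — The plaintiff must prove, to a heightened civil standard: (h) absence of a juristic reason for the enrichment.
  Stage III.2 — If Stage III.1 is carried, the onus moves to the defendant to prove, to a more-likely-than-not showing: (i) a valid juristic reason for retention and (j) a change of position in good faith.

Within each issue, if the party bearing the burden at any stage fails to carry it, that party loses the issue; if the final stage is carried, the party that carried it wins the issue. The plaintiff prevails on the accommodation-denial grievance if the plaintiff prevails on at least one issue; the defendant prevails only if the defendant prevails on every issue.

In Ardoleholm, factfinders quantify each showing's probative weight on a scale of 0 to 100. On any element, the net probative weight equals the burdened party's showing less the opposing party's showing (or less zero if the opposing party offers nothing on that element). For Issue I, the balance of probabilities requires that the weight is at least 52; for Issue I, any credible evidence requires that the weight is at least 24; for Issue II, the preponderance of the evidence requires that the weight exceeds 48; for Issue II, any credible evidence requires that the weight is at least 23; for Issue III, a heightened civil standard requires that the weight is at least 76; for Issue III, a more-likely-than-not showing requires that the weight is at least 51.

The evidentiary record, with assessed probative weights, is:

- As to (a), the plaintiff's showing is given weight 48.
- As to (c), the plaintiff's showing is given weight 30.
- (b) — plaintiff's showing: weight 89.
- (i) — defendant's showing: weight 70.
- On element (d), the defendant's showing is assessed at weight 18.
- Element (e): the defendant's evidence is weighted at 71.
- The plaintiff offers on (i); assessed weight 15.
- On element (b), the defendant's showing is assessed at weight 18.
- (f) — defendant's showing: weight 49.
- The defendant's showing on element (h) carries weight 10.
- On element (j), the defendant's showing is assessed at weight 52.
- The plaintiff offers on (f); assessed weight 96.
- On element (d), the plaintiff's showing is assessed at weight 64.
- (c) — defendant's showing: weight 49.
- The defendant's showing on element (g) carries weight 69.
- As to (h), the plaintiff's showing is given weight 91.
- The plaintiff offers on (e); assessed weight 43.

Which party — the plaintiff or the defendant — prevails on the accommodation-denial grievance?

defendant

— Issue I —
At Stage I.1 the plaintiff must meet the balance of probabilities (weight is at least 52): on (a) the weight is 48, which does not reach 52, so (a) does not meet the standard.
  Not every element is met, so the plaintiff fails to carry Stage I.1.
The defendant prevails on this issue.
— Issue II —
At Stage II.1 the plaintiff must meet the preponderance of the evidence (weight exceeds 48): on (d) the weight is 64 less the opposing 18 gives net 46, which does not exceed 48, so (d) does not meet the standard.
  The plaintiff does not carry Stage II.1.
So the defendant prevails on this issue.
— Issue III —
Stage III.1 (plaintiff, a heightened civil standard, weight is at least 76): (h) net 91−10=81 ≥ 76 — meets.
  Stage III.1 is satisfied; the onus moves to the defendant.
Stage III.2 (defendant, a more-likely-than-not showing, weight is at least 51): (i) net 70−15=55 ≥ 51 — meets; (j) 52 ≥ 51 — meets.
  The defendant carries the last stage.
All stages carried — the defendant prevails on this issue.
Per-issue: Issue I → defendant; Issue II → defendant; Issue III → defendant. The plaintiff must prevail on at least one issue; overall, the defendant prevails.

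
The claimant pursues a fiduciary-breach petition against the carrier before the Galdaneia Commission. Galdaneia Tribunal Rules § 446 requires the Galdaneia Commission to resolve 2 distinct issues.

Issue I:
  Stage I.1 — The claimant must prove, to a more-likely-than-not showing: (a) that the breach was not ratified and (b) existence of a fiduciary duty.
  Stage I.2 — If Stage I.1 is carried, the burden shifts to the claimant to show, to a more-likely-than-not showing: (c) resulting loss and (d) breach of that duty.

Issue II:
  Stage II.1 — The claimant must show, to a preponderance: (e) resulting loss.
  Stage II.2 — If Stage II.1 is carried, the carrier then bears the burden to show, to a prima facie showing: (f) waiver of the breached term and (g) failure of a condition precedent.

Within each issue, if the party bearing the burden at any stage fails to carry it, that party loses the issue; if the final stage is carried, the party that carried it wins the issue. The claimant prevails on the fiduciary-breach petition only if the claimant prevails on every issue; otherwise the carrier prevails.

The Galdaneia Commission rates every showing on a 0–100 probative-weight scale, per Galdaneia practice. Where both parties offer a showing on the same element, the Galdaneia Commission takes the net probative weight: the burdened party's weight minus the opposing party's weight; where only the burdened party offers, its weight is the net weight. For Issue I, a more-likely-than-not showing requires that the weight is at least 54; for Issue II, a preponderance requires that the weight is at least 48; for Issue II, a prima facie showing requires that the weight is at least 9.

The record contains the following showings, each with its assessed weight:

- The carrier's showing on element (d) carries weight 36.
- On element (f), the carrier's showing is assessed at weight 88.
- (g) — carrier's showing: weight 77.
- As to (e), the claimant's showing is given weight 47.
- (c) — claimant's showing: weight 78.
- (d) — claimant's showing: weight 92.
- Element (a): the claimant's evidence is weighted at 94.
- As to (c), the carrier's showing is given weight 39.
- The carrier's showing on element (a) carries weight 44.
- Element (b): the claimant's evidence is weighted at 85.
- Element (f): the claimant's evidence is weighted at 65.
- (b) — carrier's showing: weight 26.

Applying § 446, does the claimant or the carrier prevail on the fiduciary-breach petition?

carrier

— Issue I —
Stage I.1 (claimant, a more-likely-than-not showing, weight is at least 54): (a) net 94−44=50 < 54 — fails; (b) net 85−26=59 ≥ 54 — meets.
  The claimant does not carry Stage I.1.
So the carrier prevails on this issue.
— Issue II —
Stage II.1 (claimant, a preponderance, weight is at least 48): (e) 47 < 48 — fails.
  Not every element is met, so the claimant fails to carry Stage II.1.
The carrier prevails on this issue.
Per-issue: Issue I → carrier; Issue II → carrier. The claimant must prevail on every issue; overall, the carrier prevails.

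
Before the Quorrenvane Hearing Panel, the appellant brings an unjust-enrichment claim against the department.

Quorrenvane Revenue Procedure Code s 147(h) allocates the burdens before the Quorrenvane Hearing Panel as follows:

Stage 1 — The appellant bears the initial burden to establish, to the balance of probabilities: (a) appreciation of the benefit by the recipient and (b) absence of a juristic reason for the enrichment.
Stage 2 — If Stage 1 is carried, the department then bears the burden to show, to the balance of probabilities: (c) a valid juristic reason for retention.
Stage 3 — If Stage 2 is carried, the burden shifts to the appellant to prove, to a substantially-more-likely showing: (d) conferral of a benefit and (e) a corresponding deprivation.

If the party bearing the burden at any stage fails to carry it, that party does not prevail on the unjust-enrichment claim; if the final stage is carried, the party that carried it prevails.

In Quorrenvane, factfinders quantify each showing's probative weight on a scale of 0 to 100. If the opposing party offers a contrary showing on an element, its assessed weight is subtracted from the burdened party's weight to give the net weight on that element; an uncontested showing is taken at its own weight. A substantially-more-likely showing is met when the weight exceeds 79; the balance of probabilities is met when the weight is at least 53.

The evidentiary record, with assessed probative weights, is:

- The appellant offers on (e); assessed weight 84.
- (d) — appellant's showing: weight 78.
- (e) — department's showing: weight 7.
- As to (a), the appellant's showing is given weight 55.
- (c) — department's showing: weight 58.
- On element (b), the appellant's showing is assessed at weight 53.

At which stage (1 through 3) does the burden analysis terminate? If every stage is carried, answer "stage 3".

stage 3

Stage 1 (appellant, the balance of probabilities, weight is at least 53): (a) 55 ≥ 53 — meets; (b) 53 ≥ 53 — meets.
  The appellant carries Stage 1; the department now bears the burden.
Stage 2 (department, the balance of probabilities, weight is at least 53): (c) 58 ≥ 53 — meets.
  Stage 2 carried; the burden shifts to the appellant.
Stage 3 (appellant, a substantially-more-likely showing, weight exceeds 79): (d) 78 ≤ 79 — fails; (e) net 84−7=77 ≤ 79 — fails.
  Not every element is met, so the appellant fails to carry Stage 3.
So the department prevails.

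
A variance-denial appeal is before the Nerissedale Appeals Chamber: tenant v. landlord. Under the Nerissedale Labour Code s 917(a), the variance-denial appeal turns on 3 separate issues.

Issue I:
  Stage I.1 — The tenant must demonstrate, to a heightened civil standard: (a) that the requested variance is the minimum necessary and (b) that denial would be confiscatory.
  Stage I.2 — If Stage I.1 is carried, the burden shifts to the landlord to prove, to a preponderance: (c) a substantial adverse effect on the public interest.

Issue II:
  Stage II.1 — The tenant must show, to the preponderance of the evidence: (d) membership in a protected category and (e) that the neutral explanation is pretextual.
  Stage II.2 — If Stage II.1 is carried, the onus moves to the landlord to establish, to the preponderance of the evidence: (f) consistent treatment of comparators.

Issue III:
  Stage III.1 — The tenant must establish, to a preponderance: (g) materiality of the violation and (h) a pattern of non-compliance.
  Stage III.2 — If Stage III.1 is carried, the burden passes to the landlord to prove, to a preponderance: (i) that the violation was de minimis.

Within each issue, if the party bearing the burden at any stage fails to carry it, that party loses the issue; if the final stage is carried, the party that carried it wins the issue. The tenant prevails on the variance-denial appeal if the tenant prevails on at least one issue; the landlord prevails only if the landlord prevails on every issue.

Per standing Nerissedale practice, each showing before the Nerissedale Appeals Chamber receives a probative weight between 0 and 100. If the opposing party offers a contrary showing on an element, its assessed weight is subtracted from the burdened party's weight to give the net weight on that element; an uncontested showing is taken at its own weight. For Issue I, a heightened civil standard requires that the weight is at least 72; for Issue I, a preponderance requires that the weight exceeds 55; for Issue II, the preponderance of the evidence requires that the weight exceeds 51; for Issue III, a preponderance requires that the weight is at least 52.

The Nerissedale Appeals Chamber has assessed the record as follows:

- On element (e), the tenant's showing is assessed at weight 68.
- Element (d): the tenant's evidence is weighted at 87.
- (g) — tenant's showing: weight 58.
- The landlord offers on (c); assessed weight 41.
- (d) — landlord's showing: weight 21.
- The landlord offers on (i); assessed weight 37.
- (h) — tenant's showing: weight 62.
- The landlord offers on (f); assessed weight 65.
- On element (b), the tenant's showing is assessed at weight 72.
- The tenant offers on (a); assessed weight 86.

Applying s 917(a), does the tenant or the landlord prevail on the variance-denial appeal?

tenant

— Issue I —
Stage I.1 (tenant, a heightened civil standard, weight is at least 72): (a) 86 ≥ 72 — meets; (b) 72 ≥ 72 — meets.
  Stage I.1 is satisfied; the onus moves to the landlord.
Stage I.2 (landlord, a preponderance, weight exceeds 55): (c) 41 ≤ 55 — fails.
  The landlord does not carry Stage I.2.
The tenant prevails on this issue.
— Issue II —
Stage II.1 (tenant, the preponderance of the evidence, weight exceeds 51): (d) net 87−21=66 > 51 — meets; (e) 68 > 51 — meets.
  The tenant carries Stage II.1; the landlord now bears the burden.
Stage II.2 (landlord, the preponderance of the evidence, weight exceeds 51): (f) 65 > 51 — meets.
  The landlord carries the last stage.
Every stage carried; the landlord prevails on this issue.
— Issue III —
Stage III.1 — burden on tenant; standard: a preponderance (weight is at least 52).
    (g): 58 ≥ 52 [met]
    (h): 62 ≥ 52 [met]
  The tenant carries Stage III.1; the landlord now bears the burden.
Stage III.2 — burden on landlord; standard: a preponderance (weight is at least 52).
    (i): 37 < 52 [not met]
  The landlord does not carry Stage III.2.
So the tenant prevails on this issue.
Per-issue: Issue I → tenant; Issue II → landlord; Issue III → tenant. The tenant must prevail on at least one issue; overall, the tenant prevails.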